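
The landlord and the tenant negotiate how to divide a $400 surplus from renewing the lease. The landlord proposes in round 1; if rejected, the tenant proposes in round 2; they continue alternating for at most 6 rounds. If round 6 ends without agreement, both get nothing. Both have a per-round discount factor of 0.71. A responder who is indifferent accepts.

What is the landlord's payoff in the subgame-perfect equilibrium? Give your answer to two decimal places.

Round 6 (the tenant proposes): rejection yields 0 for the landlord; the tenant offers 0 and keeps 400.
Round 5 (the landlord proposes): the tenant can get 400 next round, worth 0.71 × 400 = 284 now. The landlord offers 284 and keeps 400 − 284 = 116.
Round 4 (the tenant proposes): the landlord can get 116 next round, worth 0.71 × 116 = 82.36 now, so the tenant offers 82.36, keeping 317.64.
Round 3 (the landlord proposes): the tenant can get 317.64 next round, worth 0.71 × 317.64 = 225.5244 now. The landlord offers 225.5244 and keeps 400 − 225.5244 = 174.4756.
Round 2 (the tenant proposes): the landlord can get 174.4756 next round, worth 0.71 × 174.4756 = 123.877676 now, so the tenant offers 123.877676, keeping 276.122324.
Round 1 (the landlord proposes): the tenant can get 276.122324 next round, worth 0.71 × 276.122324 = 196.04685004 now; the landlord offers that and keeps 203.95314996.

203.95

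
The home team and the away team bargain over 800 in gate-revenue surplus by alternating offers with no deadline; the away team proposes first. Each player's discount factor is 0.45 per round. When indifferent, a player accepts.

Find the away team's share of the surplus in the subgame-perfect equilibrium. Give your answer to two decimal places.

Let x be the away team's share when the away team proposes and y be the home team's share when the home team proposes.
The home team accepts iff offered ≥ 0.45·y, so x = 800 − 0.45y. Symmetrically y = 800 − 0.45x.
Substituting: x = 800 − 0.45(800 − 0.45x), giving x(1 − 0.45·0.45) = 800(1 − 0.45).
So x = 800 × 0.55 / 0.7975 ≈ 551.7241, and the home team receives 800 − x ≈ 248.2759.

551.72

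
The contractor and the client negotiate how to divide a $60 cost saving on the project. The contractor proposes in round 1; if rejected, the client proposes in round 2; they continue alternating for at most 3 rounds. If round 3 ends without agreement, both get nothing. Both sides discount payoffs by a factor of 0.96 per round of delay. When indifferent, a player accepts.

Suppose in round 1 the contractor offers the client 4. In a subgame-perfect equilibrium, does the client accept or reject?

Accept

Round 3 (the contractor proposes): rejection yields 0 for the client; the contractor offers 0 and keeps 60.
Round 2 (the client proposes): the contractor can get 60 next round, worth 0.96 × 60 = 57.6 now, so the client offers 57.6, keeping 2.4.
So by rejecting in round 1, the client gets 2.4 next round, worth 0.96 × 2.4 = 2.304 now.
Offer 4 ≥ 2.304, so the client accepts.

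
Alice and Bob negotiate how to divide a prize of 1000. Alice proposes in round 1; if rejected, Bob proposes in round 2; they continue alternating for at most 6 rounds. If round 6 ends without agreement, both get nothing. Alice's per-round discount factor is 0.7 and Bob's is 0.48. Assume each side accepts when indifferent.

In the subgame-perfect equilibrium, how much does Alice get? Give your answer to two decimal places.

Round 6 (Bob proposes): Alice will accept anything ≥ 0, so Bob offers 0 and keeps 1000.
Round 5 (Alice proposes): Bob can get 1000 next round, worth 0.48 × 1000 = 480 now; Alice offers that and keeps 520.
Round 4 (Bob proposes): Alice can get 520 next round, worth 0.7 × 520 = 364 now; Bob offers that and keeps 636.
Round 3 (Alice proposes): Bob can get 636 next round, worth 0.48 × 636 = 305.28 now; Alice offers that and keeps 694.72.
Round 2 (Bob proposes): Alice can get 694.72 next round, worth 0.7 × 694.72 = 486.304 now, so Bob offers 486.304, keeping 513.696.
Round 1 (Alice proposes): Bob can get 513.696 next round, worth 0.48 × 513.696 = 246.57408 now; Alice offers that and keeps 753.42592.

753.43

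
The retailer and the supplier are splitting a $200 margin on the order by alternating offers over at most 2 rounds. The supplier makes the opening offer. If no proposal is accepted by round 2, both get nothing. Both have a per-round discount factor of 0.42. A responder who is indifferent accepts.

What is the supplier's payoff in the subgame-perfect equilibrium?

Round 2 (the retailer proposes): the supplier will accept anything ≥ 0, so the retailer offers 0 and keeps 200.
Round 1 (the supplier proposes): the retailer can get 200 next round, worth 0.42 × 200 = 84 now. The supplier offers 84 and keeps 200 − 84 = 116.

116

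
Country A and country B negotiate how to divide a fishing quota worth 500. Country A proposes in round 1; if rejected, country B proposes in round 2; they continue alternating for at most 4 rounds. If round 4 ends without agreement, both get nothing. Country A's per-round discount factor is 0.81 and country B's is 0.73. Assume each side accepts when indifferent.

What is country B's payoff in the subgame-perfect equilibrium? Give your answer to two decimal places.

Round 4 (country B proposes): rejection yields 0 for country A; country B offers 0 and keeps 500.
Round 3 (country A proposes): country B can get 500 next round, worth 0.73 × 500 = 365 now. Country A offers 365 and keeps 500 − 365 = 135.
Round 2 (country B proposes): country A can get 135 next round, worth 0.81 × 135 = 109.35 now, so country B offers 109.35, keeping 390.65.
Round 1 (country A proposes): country B can get 390.65 next round, worth 0.73 × 390.65 = 285.1745 now, so country A offers 285.1745, keeping 214.8255.

285.17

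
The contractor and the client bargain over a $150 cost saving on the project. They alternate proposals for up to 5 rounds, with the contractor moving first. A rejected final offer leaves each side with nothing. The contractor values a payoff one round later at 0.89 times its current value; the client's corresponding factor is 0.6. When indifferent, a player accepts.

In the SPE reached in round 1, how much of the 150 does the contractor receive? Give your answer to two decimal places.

134.81

Round 5 (the contractor proposes): the client will accept anything ≥ 0, so the contractor offers 0 and keeps 150.
Round 4 (the client proposes): the contractor can get 150 next round, worth 0.89 × 150 = 133.5 now. The client offers 133.5 and keeps 150 − 133.5 = 16.5.
Round 3 (the contractor proposes): the client can get 16.5 next round, worth 0.6 × 16.5 = 9.9 now. The contractor offers 9.9 and keeps 150 − 9.9 = 140.1.
Round 2 (the client proposes): the contractor can get 140.1 next round, worth 0.89 × 140.1 = 124.689 now, so the client offers 124.689, keeping 25.311.
Round 1 (the contractor proposes): the client can get 25.311 next round, worth 0.6 × 25.311 = 15.1866 now; the contractor offers that and keeps 134.8134.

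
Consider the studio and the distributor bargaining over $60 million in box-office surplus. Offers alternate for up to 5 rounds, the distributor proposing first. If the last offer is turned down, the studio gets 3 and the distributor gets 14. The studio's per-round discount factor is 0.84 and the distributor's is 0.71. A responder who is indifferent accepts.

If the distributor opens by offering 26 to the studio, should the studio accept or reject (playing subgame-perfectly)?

Accept

Round 5 (the distributor proposes): the studio gets 3 if talks fail, so the distributor offers 3 and keeps 57.
Round 4 (the studio proposes): the distributor can get 57 next round, worth 0.71 × 57 = 40.47 now, so the studio offers 40.47, keeping 19.53.
Round 3 (the distributor proposes): the studio can get 19.53 next round, worth 0.84 × 19.53 = 16.4052 now, so the distributor offers 16.4052, keeping 43.5948.
Round 2 (the studio proposes): the distributor can get 43.5948 next round, worth 0.71 × 43.5948 = 30.952308 now; the studio offers that and keeps 29.047692.
So by rejecting in round 1, the studio gets 29.047692 next round, worth 0.84 × 29.047692 = 24.40006128 now.
Offer 26 ≥ 24.40006128, so the studio accepts.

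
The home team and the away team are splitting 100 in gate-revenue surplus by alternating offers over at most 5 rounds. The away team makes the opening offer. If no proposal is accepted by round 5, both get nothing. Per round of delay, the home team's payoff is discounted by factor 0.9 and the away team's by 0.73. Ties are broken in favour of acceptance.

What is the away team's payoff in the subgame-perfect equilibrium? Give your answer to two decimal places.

By backward induction:
Round 5 (the away team proposes): the home team will accept anything ≥ 0, so the away team offers 0 and keeps 100.
Round 4 (the home team proposes): the away team can get 100 next round, worth 0.73 × 100 = 73 now, so the home team offers 73, keeping 27.
Round 3 (the away team proposes): the home team can get 27 next round, worth 0.9 × 27 = 24.3 now, so the away team offers 24.3, keeping 75.7.
Round 2 (the home team proposes): the away team can get 75.7 next round, worth 0.73 × 75.7 = 55.261 now. The home team offers 55.261 and keeps 100 − 55.261 = 44.739.
Round 1 (the away team proposes): the home team can get 44.739 next round, worth 0.9 × 44.739 = 40.2651 now. The away team offers 40.2651 and keeps 100 − 40.2651 = 59.7349.

59.73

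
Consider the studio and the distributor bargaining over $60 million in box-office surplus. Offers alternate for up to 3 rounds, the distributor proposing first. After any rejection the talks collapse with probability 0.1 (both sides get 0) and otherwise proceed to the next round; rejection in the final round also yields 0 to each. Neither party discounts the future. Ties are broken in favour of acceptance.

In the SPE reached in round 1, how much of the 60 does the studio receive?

Round 3 (the distributor proposes): the studio will accept anything ≥ 0, so the distributor offers 0 and keeps 60.
Round 2 (the studio proposes): rejecting gives the distributor an expected 0.9 × 60 = 54. The studio offers 54 and keeps 60 − 54 = 6.
Round 1 (the distributor proposes): rejecting gives the studio an expected 0.9 × 6 = 5.4; the distributor offers that and keeps 54.6.

5.4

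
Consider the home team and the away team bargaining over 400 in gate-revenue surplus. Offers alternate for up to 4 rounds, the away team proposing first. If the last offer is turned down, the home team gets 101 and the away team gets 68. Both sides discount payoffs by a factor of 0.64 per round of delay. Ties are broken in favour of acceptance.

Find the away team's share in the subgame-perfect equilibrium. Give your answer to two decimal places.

Round 4 (the home team proposes): the away team gets 68 if talks fail, so the home team offers 68 and keeps 332.
Round 3 (the away team proposes): the home team can get 332 next round, worth 0.64 × 332 = 212.48 now. The away team offers 212.48 and keeps 400 − 212.48 = 187.52.
Round 2 (the home team proposes): the away team can get 187.52 next round, worth 0.64 × 187.52 = 120.0128 now, so the home team offers 120.0128, keeping 279.9872.
Round 1 (the away team proposes): the home team can get 279.9872 next round, worth 0.64 × 279.9872 = 179.191808 now, so the away team offers 179.191808, keeping 220.808192.

220.81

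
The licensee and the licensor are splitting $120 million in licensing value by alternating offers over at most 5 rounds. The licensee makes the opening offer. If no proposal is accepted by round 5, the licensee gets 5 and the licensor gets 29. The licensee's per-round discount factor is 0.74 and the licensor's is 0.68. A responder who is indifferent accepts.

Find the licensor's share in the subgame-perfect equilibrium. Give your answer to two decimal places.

Solve by backward induction from round 5.
Round 5 (the licensee proposes): the licensor gets 29 if talks fail, so the licensee offers 29 and keeps 91.
Round 4 (the licensor proposes): the licensee can get 91 next round, worth 0.74 × 91 = 67.34 now; the licensor offers that and keeps 52.66.
Round 3 (the licensee proposes): the licensor can get 52.66 next round, worth 0.68 × 52.66 = 35.8088 now. The licensee offers 35.8088 and keeps 120 − 35.8088 = 84.1912.
Round 2 (the licensor proposes): the licensee can get 84.1912 next round, worth 0.74 × 84.1912 = 62.301488 now, so the licensor offers 62.301488, keeping 57.698512.
Round 1 (the licensee proposes): the licensor can get 57.698512 next round, worth 0.68 × 57.698512 = 39.23498816 now. The licensee offers 39.23498816 and keeps 120 − 39.23498816 = 80.76501184.

39.23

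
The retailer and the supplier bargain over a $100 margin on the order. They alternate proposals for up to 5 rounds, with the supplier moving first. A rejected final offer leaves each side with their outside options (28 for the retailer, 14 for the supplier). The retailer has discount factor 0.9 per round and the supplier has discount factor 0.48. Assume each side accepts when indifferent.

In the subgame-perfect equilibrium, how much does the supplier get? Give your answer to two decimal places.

Solve by backward induction from round 5.
Round 5 (the supplier proposes): the retailer gets 28 if talks fail, so the supplier offers 28 and keeps 72.
Round 4 (the retailer proposes): the supplier can get 72 next round, worth 0.48 × 72 = 34.56 now. The retailer offers 34.56 and keeps 100 − 34.56 = 65.44.
Round 3 (the supplier proposes): the retailer can get 65.44 next round, worth 0.9 × 65.44 = 58.896 now; the supplier offers that and keeps 41.104.
Round 2 (the retailer proposes): the supplier can get 41.104 next round, worth 0.48 × 41.104 = 19.72992 now. The retailer offers 19.72992 and keeps 100 − 19.72992 = 80.27008.
Round 1 (the supplier proposes): the retailer can get 80.27008 next round, worth 0.9 × 80.27008 = 72.243072 now, so the supplier offers 72.243072, keeping 27.756928.

27.76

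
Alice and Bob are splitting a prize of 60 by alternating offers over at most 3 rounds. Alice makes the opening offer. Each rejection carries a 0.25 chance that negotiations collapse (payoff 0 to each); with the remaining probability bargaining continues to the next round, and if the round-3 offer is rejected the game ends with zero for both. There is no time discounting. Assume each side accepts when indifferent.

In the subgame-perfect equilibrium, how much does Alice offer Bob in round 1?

By backward induction:
Round 3 (Alice proposes): Bob will accept anything ≥ 0, so Alice offers 0 and keeps 60.
Round 2 (Bob proposes): rejecting gives Alice an expected 0.75 × 60 = 45; Bob offers that and keeps 15.
Round 1 (Alice proposes): rejecting gives Bob an expected 0.75 × 15 = 11.25, so Alice offers 11.25, keeping 48.75.

11.25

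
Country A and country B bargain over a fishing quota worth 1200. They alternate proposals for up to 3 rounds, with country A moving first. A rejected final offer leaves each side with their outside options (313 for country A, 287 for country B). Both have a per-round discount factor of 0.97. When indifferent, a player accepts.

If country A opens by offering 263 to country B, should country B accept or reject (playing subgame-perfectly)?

Reject

Work out country B's continuation value if the offer is rejected.
Round 3 (country A proposes): country B gets 287 if talks fail, so country A offers 287 and keeps 913.
Round 2 (country B proposes): country A can get 913 next round, worth 0.97 × 913 = 885.61 now, so country B offers 885.61, keeping 314.39.
So by rejecting in round 1, country B gets 314.39 next round, worth 0.97 × 314.39 = 304.9583 now.
Offer 263 < 304.9583, so country B rejects.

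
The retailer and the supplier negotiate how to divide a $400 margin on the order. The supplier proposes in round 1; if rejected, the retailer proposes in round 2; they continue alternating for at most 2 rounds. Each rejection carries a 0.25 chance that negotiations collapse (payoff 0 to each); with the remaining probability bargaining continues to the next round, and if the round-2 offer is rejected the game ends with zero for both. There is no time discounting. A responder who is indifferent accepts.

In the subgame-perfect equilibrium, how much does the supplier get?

100

Round 2 (the retailer proposes): the supplier will accept anything ≥ 0, so the retailer offers 0 and keeps 400.
Round 1 (the supplier proposes): rejecting gives the retailer an expected 0.75 × 400 = 300; the supplier offers that and keeps 100.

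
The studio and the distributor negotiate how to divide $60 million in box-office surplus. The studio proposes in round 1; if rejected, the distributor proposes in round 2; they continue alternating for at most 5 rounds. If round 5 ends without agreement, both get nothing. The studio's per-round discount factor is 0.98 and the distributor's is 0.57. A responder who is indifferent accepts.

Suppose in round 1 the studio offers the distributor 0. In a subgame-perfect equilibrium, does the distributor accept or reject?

Reject

Work out the distributor's continuation value if the offer is rejected.
Round 5 (the studio proposes): rejection yields 0 for the distributor; the studio offers 0 and keeps 60.
Round 4 (the distributor proposes): the studio can get 60 next round, worth 0.98 × 60 = 58.8 now, so the distributor offers 58.8, keeping 1.2.
Round 3 (the studio proposes): the distributor can get 1.2 next round, worth 0.57 × 1.2 = 0.684 now. The studio offers 0.684 and keeps 60 − 0.684 = 59.316.
Round 2 (the distributor proposes): the studio can get 59.316 next round, worth 0.98 × 59.316 = 58.12968 now. The distributor offers 58.12968 and keeps 60 − 58.12968 = 1.87032.
So by rejecting in round 1, the distributor gets 1.87032 next round, worth 0.57 × 1.87032 = 1.0660824 now.
Offer 0 < 1.0660824, so the distributor rejects.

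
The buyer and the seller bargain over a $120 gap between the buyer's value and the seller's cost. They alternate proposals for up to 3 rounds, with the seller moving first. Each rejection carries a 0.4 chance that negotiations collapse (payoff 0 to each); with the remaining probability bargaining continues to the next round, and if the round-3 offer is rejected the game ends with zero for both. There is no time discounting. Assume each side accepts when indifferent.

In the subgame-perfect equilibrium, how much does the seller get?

91.2

By backward induction:
Round 3 (the seller proposes): rejection yields 0 for the buyer; the seller offers 0 and keeps 120.
Round 2 (the buyer proposes): rejecting gives the seller an expected 0.6 × 120 = 72, so the buyer offers 72, keeping 48.
Round 1 (the seller proposes): rejecting gives the buyer an expected 0.6 × 48 = 28.8. The seller offers 28.8 and keeps 120 − 28.8 = 91.2.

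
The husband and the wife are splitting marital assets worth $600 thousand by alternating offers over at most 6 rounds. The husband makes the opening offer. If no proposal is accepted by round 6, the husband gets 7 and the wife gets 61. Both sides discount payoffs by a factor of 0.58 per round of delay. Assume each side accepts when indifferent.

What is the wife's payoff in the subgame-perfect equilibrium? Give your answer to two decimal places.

234.25

Round 6 (the wife proposes): the husband gets 7 if talks fail, so the wife offers 7 and keeps 593.
Round 5 (the husband proposes): the wife can get 593 next round, worth 0.58 × 593 = 343.94 now. The husband offers 343.94 and keeps 600 − 343.94 = 256.06.
Round 4 (the wife proposes): the husband can get 256.06 next round, worth 0.58 × 256.06 = 148.5148 now. The wife offers 148.5148 and keeps 600 − 148.5148 = 451.4852.
Round 3 (the husband proposes): the wife can get 451.4852 next round, worth 0.58 × 451.4852 = 261.861416 now. The husband offers 261.861416 and keeps 600 − 261.861416 = 338.138584.
Round 2 (the wife proposes): the husband can get 338.138584 next round, worth 0.58 × 338.138584 = 196.12037872 now. The wife offers 196.12037872 and keeps 600 − 196.12037872 = 403.87962128.
Round 1 (the husband proposes): the wife can get 403.87962128 next round, worth 0.58 × 403.87962128 = 234.2501803424 now; the husband offers that and keeps 365.7498196576.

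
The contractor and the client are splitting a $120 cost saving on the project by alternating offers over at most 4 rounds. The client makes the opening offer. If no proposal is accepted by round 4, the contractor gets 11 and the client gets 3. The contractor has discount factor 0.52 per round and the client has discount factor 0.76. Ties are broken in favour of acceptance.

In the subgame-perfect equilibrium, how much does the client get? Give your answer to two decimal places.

80.98

Round 4 (the contractor proposes): the client gets 3 if talks fail, so the contractor offers 3 and keeps 117.
Round 3 (the client proposes): the contractor can get 117 next round, worth 0.52 × 117 = 60.84 now. The client offers 60.84 and keeps 120 − 60.84 = 59.16.
Round 2 (the contractor proposes): the client can get 59.16 next round, worth 0.76 × 59.16 = 44.9616 now. The contractor offers 44.9616 and keeps 120 − 44.9616 = 75.0384.
Round 1 (the client proposes): the contractor can get 75.0384 next round, worth 0.52 × 75.0384 = 39.019968 now; the client offers that and keeps 80.980032.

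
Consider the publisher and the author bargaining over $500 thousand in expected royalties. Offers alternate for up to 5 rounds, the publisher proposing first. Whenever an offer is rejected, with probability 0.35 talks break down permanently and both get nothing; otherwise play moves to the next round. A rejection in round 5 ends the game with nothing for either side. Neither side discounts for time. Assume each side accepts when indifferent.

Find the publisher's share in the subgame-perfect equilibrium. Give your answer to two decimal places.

By backward induction:
Round 5 (the publisher proposes): rejection yields 0 for the author; the publisher offers 0 and keeps 500.
Round 4 (the author proposes): rejecting gives the publisher an expected 0.65 × 500 = 325, so the author offers 325, keeping 175.
Round 3 (the publisher proposes): rejecting gives the author an expected 0.65 × 175 = 113.75, so the publisher offers 113.75, keeping 386.25.
Round 2 (the author proposes): rejecting gives the publisher an expected 0.65 × 386.25 = 251.0625. The author offers 251.0625 and keeps 500 − 251.0625 = 248.9375.
Round 1 (the publisher proposes): rejecting gives the author an expected 0.65 × 248.9375 = 161.809375, so the publisher offers 161.809375, keeping 338.190625.

338.19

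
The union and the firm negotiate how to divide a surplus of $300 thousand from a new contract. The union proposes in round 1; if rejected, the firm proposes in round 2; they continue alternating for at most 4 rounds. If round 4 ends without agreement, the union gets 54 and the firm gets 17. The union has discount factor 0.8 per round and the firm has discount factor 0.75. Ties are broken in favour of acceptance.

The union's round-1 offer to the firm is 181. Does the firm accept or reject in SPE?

Accept

Work out the firm's continuation value if the offer is rejected.
Round 4 (the firm proposes): the union gets 54 if talks fail, so the firm offers 54 and keeps 246.
Round 3 (the union proposes): the firm can get 246 next round, worth 0.75 × 246 = 184.5 now, so the union offers 184.5, keeping 115.5.
Round 2 (the firm proposes): the union can get 115.5 next round, worth 0.8 × 115.5 = 92.4 now; the firm offers that and keeps 207.6.
So by rejecting in round 1, the firm gets 207.6 next round, worth 0.75 × 207.6 = 155.7 now.
Offer 181 ≥ 155.7, so the firm accepts.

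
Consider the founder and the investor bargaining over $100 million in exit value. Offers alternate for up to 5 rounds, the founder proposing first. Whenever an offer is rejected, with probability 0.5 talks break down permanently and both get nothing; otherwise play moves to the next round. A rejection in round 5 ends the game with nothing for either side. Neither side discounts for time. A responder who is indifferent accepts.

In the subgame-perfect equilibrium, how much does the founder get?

68.75

By backward induction:
Round 5 (the founder proposes): rejection yields 0 for the investor; the founder offers 0 and keeps 100.
Round 4 (the investor proposes): rejecting gives the founder an expected 0.5 × 100 = 50. The investor offers 50 and keeps 100 − 50 = 50.
Round 3 (the founder proposes): rejecting gives the investor an expected 0.5 × 50 = 25. The founder offers 25 and keeps 100 − 25 = 75.
Round 2 (the investor proposes): rejecting gives the founder an expected 0.5 × 75 = 37.5. The investor offers 37.5 and keeps 100 − 37.5 = 62.5.
Round 1 (the founder proposes): rejecting gives the investor an expected 0.5 × 62.5 = 31.25; the founder offers that and keeps 68.75.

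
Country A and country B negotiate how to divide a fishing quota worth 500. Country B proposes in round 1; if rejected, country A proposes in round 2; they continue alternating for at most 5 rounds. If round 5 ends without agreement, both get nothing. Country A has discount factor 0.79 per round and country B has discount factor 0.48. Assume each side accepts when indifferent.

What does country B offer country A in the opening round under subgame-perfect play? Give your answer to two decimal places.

283.29

Round 5 (country B proposes): rejection yields 0 for country A; country B offers 0 and keeps 500.
Round 4 (country A proposes): country B can get 500 next round, worth 0.48 × 500 = 240 now; country A offers that and keeps 260.
Round 3 (country B proposes): country A can get 260 next round, worth 0.79 × 260 = 205.4 now. Country B offers 205.4 and keeps 500 − 205.4 = 294.6.
Round 2 (country A proposes): country B can get 294.6 next round, worth 0.48 × 294.6 = 141.408 now, so country A offers 141.408, keeping 358.592.
Round 1 (country B proposes): country A can get 358.592 next round, worth 0.79 × 358.592 = 283.28768 now. Country B offers 283.28768 and keeps 500 − 283.28768 = 216.71232.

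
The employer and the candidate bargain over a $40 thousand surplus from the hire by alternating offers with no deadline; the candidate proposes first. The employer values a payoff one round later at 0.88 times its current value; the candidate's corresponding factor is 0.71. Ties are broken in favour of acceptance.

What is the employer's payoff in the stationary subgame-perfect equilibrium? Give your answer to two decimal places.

27.21

Let x be the candidate's share when the candidate proposes and y be the employer's share when the employer proposes.
The employer accepts iff offered ≥ 0.88·y, so x = 40 − 0.88y. Symmetrically y = 40 − 0.71x.
Substituting: x = 40 − 0.88(40 − 0.71x), giving x(1 − 0.71·0.88) = 40(1 − 0.88).
So x = 40 × 0.12 / 0.3752 ≈ 12.7932, and the employer receives 40 − x ≈ 27.2068.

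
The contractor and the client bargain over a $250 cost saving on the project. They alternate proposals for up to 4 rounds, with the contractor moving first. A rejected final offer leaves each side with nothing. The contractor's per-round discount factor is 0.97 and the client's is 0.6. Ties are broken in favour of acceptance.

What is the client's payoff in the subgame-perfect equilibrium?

Round 4 (the client proposes): rejection yields 0 for the contractor; the client offers 0 and keeps 250.
Round 3 (the contractor proposes): the client can get 250 next round, worth 0.6 × 250 = 150 now; the contractor offers that and keeps 100.
Round 2 (the client proposes): the contractor can get 100 next round, worth 0.97 × 100 = 97 now, so the client offers 97, keeping 153.
Round 1 (the contractor proposes): the client can get 153 next round, worth 0.6 × 153 = 91.8 now, so the contractor offers 91.8, keeping 158.2.

91.8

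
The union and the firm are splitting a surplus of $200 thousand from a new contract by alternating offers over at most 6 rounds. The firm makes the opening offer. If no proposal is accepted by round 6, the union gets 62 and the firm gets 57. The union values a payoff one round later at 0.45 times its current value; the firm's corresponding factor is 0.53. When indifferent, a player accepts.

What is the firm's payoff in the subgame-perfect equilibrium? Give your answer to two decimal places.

143.95

Round 6 (the union proposes): the firm gets 57 if talks fail, so the union offers 57 and keeps 143.
Round 5 (the firm proposes): the union can get 143 next round, worth 0.45 × 143 = 64.35 now. The firm offers 64.35 and keeps 200 − 64.35 = 135.65.
Round 4 (the union proposes): the firm can get 135.65 next round, worth 0.53 × 135.65 = 71.8945 now. The union offers 71.8945 and keeps 200 − 71.8945 = 128.1055.
Round 3 (the firm proposes): the union can get 128.1055 next round, worth 0.45 × 128.1055 = 57.647475 now. The firm offers 57.647475 and keeps 200 − 57.647475 = 142.352525.
Round 2 (the union proposes): the firm can get 142.352525 next round, worth 0.53 × 142.352525 = 75.44683825 now. The union offers 75.44683825 and keeps 200 − 75.44683825 = 124.55316175.
Round 1 (the firm proposes): the union can get 124.55316175 next round, worth 0.45 × 124.55316175 = 56.0489227875 now, so the firm offers 56.0489227875, keeping 143.9510772125.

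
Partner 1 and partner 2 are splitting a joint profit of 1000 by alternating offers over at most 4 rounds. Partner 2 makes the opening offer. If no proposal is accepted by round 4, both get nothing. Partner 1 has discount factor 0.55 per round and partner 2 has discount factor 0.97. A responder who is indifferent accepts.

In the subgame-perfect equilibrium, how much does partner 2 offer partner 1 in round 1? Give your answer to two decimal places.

Round 4 (partner 1 proposes): partner 2 will accept anything ≥ 0, so partner 1 offers 0 and keeps 1000.
Round 3 (partner 2 proposes): partner 1 can get 1000 next round, worth 0.55 × 1000 = 550 now. Partner 2 offers 550 and keeps 1000 − 550 = 450.
Round 2 (partner 1 proposes): partner 2 can get 450 next round, worth 0.97 × 450 = 436.5 now; partner 1 offers that and keeps 563.5.
Round 1 (partner 2 proposes): partner 1 can get 563.5 next round, worth 0.55 × 563.5 = 309.925 now. Partner 2 offers 309.925 and keeps 1000 − 309.925 = 690.075.

309.93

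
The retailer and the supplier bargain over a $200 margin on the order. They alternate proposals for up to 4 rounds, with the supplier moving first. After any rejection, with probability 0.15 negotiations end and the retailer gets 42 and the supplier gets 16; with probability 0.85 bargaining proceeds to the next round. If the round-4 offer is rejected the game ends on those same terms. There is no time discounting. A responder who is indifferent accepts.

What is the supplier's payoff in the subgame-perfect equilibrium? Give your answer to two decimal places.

Round 4 (the retailer proposes): the supplier gets 16 if talks fail, so the retailer offers 16 and keeps 184.
Round 3 (the supplier proposes): rejecting gives the retailer an expected 0.85 × 184 + 0.15 × 42 = 162.7; the supplier offers that and keeps 37.3.
Round 2 (the retailer proposes): rejecting gives the supplier an expected 0.85 × 37.3 + 0.15 × 16 = 34.105. The retailer offers 34.105 and keeps 200 − 34.105 = 165.895.
Round 1 (the supplier proposes): rejecting gives the retailer an expected 0.85 × 165.895 + 0.15 × 42 = 147.31075, so the supplier offers 147.31075, keeping 52.68925.

52.69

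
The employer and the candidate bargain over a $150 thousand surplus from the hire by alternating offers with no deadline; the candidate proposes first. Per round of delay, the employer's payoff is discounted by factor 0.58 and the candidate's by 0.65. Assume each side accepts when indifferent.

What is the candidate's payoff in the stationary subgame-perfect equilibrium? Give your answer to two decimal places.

When the candidate proposes, the employer accepts any offer worth at least 0.58 times what the employer would get by proposing next round; and vice versa.
This gives x = 150 − 0.58y and y = 150 − 0.65x, where x and y are each side's share when it proposes.
Hence (1 − 0.58·0.65)x = 150(1 − 0.58), i.e. 0.623·x = 63.
x ≈ 101.1236; the employer's share is 150 − x ≈ 48.8764.

101.12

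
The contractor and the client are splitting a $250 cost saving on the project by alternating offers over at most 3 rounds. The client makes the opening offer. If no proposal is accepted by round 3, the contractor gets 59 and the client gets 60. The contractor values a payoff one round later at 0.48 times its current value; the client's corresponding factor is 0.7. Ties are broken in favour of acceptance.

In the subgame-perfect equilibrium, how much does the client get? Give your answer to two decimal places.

194.18

Round 3 (the client proposes): the contractor gets 59 if talks fail, so the client offers 59 and keeps 191.
Round 2 (the contractor proposes): the client can get 191 next round, worth 0.7 × 191 = 133.7 now. The contractor offers 133.7 and keeps 250 − 133.7 = 116.3.
Round 1 (the client proposes): the contractor can get 116.3 next round, worth 0.48 × 116.3 = 55.824 now. The client offers 55.824 and keeps 250 − 55.824 = 194.176.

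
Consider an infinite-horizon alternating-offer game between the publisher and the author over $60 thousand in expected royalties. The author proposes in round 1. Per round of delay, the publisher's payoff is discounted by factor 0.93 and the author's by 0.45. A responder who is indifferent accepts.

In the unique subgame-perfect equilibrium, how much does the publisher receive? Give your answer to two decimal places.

52.78

When the author proposes, the publisher accepts any offer worth at least 0.93 times what the publisher would get by proposing next round; and vice versa.
This gives x = 60 − 0.93y and y = 60 − 0.45x, where x and y are each side's share when it proposes.
Hence (1 − 0.93·0.45)x = 60(1 − 0.93), i.e. 0.5815·x = 4.2.
x ≈ 7.2227; the publisher's share is 60 − x ≈ 52.7773.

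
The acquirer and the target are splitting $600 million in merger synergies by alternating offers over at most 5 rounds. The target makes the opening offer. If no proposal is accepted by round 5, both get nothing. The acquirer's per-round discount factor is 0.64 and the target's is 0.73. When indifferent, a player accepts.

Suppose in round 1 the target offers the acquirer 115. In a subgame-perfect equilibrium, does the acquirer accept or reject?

Round 5 (the target proposes): the acquirer will accept anything ≥ 0, so the target offers 0 and keeps 600.
Round 4 (the acquirer proposes): the target can get 600 next round, worth 0.73 × 600 = 438 now, so the acquirer offers 438, keeping 162.
Round 3 (the target proposes): the acquirer can get 162 next round, worth 0.64 × 162 = 103.68 now, so the target offers 103.68, keeping 496.32.
Round 2 (the acquirer proposes): the target can get 496.32 next round, worth 0.73 × 496.32 = 362.3136 now. The acquirer offers 362.3136 and keeps 600 − 362.3136 = 237.6864.
So by rejecting in round 1, the acquirer gets 237.6864 next round, worth 0.64 × 237.6864 = 152.119296 now.
Offer 115 < 152.119296, so the acquirer rejects.

Reject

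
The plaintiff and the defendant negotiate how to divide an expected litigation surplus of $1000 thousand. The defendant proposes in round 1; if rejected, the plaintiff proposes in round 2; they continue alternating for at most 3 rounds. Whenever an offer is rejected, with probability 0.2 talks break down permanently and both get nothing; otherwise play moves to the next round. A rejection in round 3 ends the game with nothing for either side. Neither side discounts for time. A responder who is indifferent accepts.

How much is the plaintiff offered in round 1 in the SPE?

Round 3 (the defendant proposes): the plaintiff will accept anything ≥ 0, so the defendant offers 0 and keeps 1000.
Round 2 (the plaintiff proposes): rejecting gives the defendant an expected 0.8 × 1000 = 800. The plaintiff offers 800 and keeps 1000 − 800 = 200.
Round 1 (the defendant proposes): rejecting gives the plaintiff an expected 0.8 × 200 = 160. The defendant offers 160 and keeps 1000 − 160 = 840.

160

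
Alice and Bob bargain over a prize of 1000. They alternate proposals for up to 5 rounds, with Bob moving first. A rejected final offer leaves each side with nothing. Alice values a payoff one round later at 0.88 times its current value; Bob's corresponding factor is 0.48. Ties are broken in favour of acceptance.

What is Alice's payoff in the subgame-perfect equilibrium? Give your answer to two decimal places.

By backward induction:
Round 5 (Bob proposes): Alice will accept anything ≥ 0, so Bob offers 0 and keeps 1000.
Round 4 (Alice proposes): Bob can get 1000 next round, worth 0.48 × 1000 = 480 now, so Alice offers 480, keeping 520.
Round 3 (Bob proposes): Alice can get 520 next round, worth 0.88 × 520 = 457.6 now; Bob offers that and keeps 542.4.
Round 2 (Alice proposes): Bob can get 542.4 next round, worth 0.48 × 542.4 = 260.352 now; Alice offers that and keeps 739.648.
Round 1 (Bob proposes): Alice can get 739.648 next round, worth 0.88 × 739.648 = 650.89024 now. Bob offers 650.89024 and keeps 1000 − 650.89024 = 349.10976.

650.89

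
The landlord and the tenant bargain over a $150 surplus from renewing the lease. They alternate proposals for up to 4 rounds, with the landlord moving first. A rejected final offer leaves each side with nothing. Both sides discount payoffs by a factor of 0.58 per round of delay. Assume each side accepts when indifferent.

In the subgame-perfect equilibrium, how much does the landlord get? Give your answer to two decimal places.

By backward induction:
Round 4 (the tenant proposes): the landlord will accept anything ≥ 0, so the tenant offers 0 and keeps 150.
Round 3 (the landlord proposes): the tenant can get 150 next round, worth 0.58 × 150 = 87 now; the landlord offers that and keeps 63.
Round 2 (the tenant proposes): the landlord can get 63 next round, worth 0.58 × 63 = 36.54 now, so the tenant offers 36.54, keeping 113.46.
Round 1 (the landlord proposes): the tenant can get 113.46 next round, worth 0.58 × 113.46 = 65.8068 now. The landlord offers 65.8068 and keeps 150 − 65.8068 = 84.1932.

84.19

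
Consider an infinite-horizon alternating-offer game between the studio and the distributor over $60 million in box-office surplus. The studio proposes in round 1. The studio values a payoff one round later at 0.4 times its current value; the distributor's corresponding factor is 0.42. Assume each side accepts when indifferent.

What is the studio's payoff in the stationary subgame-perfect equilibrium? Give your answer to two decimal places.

When the studio proposes, the distributor accepts any offer worth at least 0.42 times what the distributor would get by proposing next round; and vice versa.
This gives x = 60 − 0.42y and y = 60 − 0.4x, where x and y are each side's share when it proposes.
Hence (1 − 0.42·0.4)x = 60(1 − 0.42), i.e. 0.832·x = 34.8.
x ≈ 41.8269; the distributor's share is 60 − x ≈ 18.1731.

41.83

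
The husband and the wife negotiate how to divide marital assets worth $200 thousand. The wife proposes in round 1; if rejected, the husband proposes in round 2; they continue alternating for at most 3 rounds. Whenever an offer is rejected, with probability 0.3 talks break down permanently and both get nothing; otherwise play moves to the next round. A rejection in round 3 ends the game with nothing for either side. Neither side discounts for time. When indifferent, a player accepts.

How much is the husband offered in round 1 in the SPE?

42

Round 3 (the wife proposes): rejection yields 0 for the husband; the wife offers 0 and keeps 200.
Round 2 (the husband proposes): rejecting gives the wife an expected 0.7 × 200 = 140. The husband offers 140 and keeps 200 − 140 = 60.
Round 1 (the wife proposes): rejecting gives the husband an expected 0.7 × 60 = 42; the wife offers that and keeps 158.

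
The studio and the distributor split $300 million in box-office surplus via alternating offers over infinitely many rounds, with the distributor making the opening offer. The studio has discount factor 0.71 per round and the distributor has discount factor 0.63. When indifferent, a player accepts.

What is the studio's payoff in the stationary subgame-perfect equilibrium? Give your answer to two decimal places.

In a stationary SPE each proposer offers the other exactly their discounted continuation value.
If the distributor keeps x when proposing and the studio keeps y when proposing, then x = 300 − 0.71y and y = 300 − 0.63x.
Solving: x = 300(1 − 0.71) / (1 − 0.63·0.71) = 87 / 0.5527 ≈ 157.4091.
The studio gets 300 − 157.4091 ≈ 142.5909.

142.59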